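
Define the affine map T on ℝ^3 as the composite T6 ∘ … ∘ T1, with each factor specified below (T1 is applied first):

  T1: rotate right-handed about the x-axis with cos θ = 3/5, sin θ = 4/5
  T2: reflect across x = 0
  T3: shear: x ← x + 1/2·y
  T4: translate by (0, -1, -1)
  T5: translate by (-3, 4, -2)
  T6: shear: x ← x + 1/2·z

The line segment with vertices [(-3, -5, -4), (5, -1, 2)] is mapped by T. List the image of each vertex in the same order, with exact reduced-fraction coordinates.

image vertices: (-23/5, 16/5, -47/5), (-52/5, 4/5, -13/5)

T1 rotate right-handed about the x-axis with cos θ = 3/5, sin θ = 4/5: (-3, -5, -4) → (-3, 1/5, -32/5); (5, -1, 2) → (5, -11/5, 2/5)
T2 reflect across x = 0: (-3, 1/5, -32/5) → (3, 1/5, -32/5); (5, -11/5, 2/5) → (-5, -11/5, 2/5)
T3 shear: x ← x + 1/2·y: (3, 1/5, -32/5) → (31/10, 1/5, -32/5); (-5, -11/5, 2/5) → (-61/10, -11/5, 2/5)
T4 translate by (0, -1, -1): (31/10, 1/5, -32/5) → (31/10, -4/5, -37/5); (-61/10, -11/5, 2/5) → (-61/10, -16/5, -3/5)
T5 translate by (-3, 4, -2): (31/10, -4/5, -37/5) → (1/10, 16/5, -47/5); (-61/10, -16/5, -3/5) → (-91/10, 4/5, -13/5)
T6 shear: x ← x + 1/2·z: (1/10, 16/5, -47/5) → (-23/5, 16/5, -47/5); (-91/10, 4/5, -13/5) → (-52/5, 4/5, -13/5)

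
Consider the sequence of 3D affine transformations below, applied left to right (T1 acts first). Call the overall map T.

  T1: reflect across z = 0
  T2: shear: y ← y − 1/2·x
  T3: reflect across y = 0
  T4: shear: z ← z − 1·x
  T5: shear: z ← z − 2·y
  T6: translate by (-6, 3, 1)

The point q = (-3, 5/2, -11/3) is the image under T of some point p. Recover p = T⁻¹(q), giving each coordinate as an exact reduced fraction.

T1 = [1 0 0 0; 0 1 0 0; 0 0 -1 0; 0 0 0 1]
T2·T1 = [1 0 0 0; -1/2 1 0 0; 0 0 -1 0; 0 0 0 1]
T3·…·T1 = [1 0 0 0; 1/2 -1 0 0; 0 0 -1 0; 0 0 0 1]
T4·…·T1 = [1 0 0 0; 1/2 -1 0 0; -1 0 -1 0; 0 0 0 1]
T5·…·T1 = [1 0 0 0; 1/2 -1 0 0; -2 2 -1 0; 0 0 0 1]
T6·…·T1 = [1 0 0 -6; 1/2 -1 0 3; -2 2 -1 1; 0 0 0 1]
det M = 1; M⁻¹ = [1 0 0 6; 1/2 -1 0 6; -1 -2 -1 1; 0 0 0 1]
M⁻¹ · (-3, 5/2, -11/3)ᵀ = (3, 2, 8/3)ᵀ

p = (3, 2, 8/3)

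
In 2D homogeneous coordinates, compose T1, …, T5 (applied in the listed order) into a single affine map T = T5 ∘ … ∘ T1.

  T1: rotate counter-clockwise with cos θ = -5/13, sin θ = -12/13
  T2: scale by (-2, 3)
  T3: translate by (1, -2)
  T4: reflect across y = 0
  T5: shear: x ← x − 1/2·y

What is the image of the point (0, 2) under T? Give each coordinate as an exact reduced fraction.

T(p) = (-63/13, 56/13)

T1 rotate counter-clockwise with cos θ = -5/13, sin θ = -12/13: (0, 2) → (24/13, -10/13)
T2 scale by (-2, 3): (24/13, -10/13) → (-48/13, -30/13)
T3 translate by (1, -2): (-48/13, -30/13) → (-35/13, -56/13)
T4 reflect across y = 0: (-35/13, -56/13) → (-35/13, 56/13)
T5 shear: x ← x − 1/2·y: (-35/13, 56/13) → (-63/13, 56/13)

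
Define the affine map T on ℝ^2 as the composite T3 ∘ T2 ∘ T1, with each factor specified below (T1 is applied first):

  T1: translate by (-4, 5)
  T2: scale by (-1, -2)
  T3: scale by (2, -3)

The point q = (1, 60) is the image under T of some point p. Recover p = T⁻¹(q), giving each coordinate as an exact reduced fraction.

p = (7/2, 5)

T1 = [1 0 -4; 0 1 5; 0 0 1]
T2·T1 = [-1 0 4; 0 -2 -10; 0 0 1]
T3·…·T1 = [-2 0 8; 0 6 30; 0 0 1]
det M = -12; M⁻¹ = [-1/2 0 4; 0 1/6 -5; 0 0 1]
M⁻¹ · (1, 60)ᵀ = (7/2, 5)ᵀ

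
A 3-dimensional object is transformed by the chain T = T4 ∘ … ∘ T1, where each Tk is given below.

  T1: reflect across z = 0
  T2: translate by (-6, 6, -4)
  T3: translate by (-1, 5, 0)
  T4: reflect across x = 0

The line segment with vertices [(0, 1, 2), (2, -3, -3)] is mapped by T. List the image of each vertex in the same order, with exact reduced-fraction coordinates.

image vertices: (7, 12, -6), (5, 8, -1)

T1 reflect across z = 0: (0, 1, 2) → (0, 1, -2); (2, -3, -3) → (2, -3, 3)
T2 translate by (-6, 6, -4): (0, 1, -2) → (-6, 7, -6); (2, -3, 3) → (-4, 3, -1)
T3 translate by (-1, 5, 0): (-6, 7, -6) → (-7, 12, -6); (-4, 3, -1) → (-5, 8, -1)
T4 reflect across x = 0: (-7, 12, -6) → (7, 12, -6); (-5, 8, -1) → (5, 8, -1)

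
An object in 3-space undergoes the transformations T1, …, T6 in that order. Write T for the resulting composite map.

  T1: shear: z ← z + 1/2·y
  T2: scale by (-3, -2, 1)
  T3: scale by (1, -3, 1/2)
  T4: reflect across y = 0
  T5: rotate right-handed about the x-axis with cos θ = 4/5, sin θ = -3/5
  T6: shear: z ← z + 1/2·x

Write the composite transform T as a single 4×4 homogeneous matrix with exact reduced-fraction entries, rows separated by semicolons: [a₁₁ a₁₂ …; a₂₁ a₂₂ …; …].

T1 = [1 0 0 0; 0 1 0 0; 0 1/2 1 0; 0 0 0 1]
T2·T1 = [-3 0 0 0; 0 -2 0 0; 0 1/2 1 0; 0 0 0 1]
T3·…·T1 = [-3 0 0 0; 0 6 0 0; 0 1/4 1/2 0; 0 0 0 1]
T4·…·T1 = [-3 0 0 0; 0 -6 0 0; 0 1/4 1/2 0; 0 0 0 1]
T5·…·T1 = [-3 0 0 0; 0 -93/20 3/10 0; 0 19/5 2/5 0; 0 0 0 1]
T6·…·T1 = [-3 0 0 0; 0 -93/20 3/10 0; -3/2 19/5 2/5 0; 0 0 0 1]

T = [-3 0 0 0; 0 -93/20 3/10 0; -3/2 19/5 2/5 0; 0 0 0 1]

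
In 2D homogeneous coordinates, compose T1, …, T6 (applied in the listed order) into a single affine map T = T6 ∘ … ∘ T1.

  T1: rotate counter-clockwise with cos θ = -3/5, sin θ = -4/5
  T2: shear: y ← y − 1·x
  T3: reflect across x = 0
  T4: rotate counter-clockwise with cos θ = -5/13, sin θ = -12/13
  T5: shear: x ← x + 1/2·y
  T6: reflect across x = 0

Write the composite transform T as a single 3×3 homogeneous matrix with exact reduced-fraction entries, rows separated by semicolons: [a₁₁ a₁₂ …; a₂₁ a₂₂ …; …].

T1 = [-3/5 4/5 0; -4/5 -3/5 0; 0 0 1]
T2·T1 = [-3/5 4/5 0; -1/5 -7/5 0; 0 0 1]
T3·…·T1 = [3/5 -4/5 0; -1/5 -7/5 0; 0 0 1]
T4·…·T1 = [-27/65 -64/65 0; -31/65 83/65 0; 0 0 1]
T5·…·T1 = [-17/26 -9/26 0; -31/65 83/65 0; 0 0 1]
T6·…·T1 = [17/26 9/26 0; -31/65 83/65 0; 0 0 1]

T = [17/26 9/26 0; -31/65 83/65 0; 0 0 1]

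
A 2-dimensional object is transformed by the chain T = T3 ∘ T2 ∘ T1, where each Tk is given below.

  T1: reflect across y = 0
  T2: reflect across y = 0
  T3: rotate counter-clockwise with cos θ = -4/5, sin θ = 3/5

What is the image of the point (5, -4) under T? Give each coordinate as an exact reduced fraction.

T1 reflect across y = 0: (5, -4) → (5, 4)
T2 reflect across y = 0: (5, 4) → (5, -4)
T3 rotate counter-clockwise with cos θ = -4/5, sin θ = 3/5: (5, -4) → (-8/5, 31/5)

T(p) = (-8/5, 31/5)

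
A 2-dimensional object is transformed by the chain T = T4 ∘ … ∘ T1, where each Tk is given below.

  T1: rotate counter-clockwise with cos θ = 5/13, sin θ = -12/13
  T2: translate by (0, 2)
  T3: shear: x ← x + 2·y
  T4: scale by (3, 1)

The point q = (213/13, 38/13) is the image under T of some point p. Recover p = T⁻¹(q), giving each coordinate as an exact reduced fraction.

p = (-1, 0)

T1 = [5/13 12/13 0; -12/13 5/13 0; 0 0 1]
T2·T1 = [5/13 12/13 0; -12/13 5/13 2; 0 0 1]
T3·…·T1 = [-19/13 22/13 4; -12/13 5/13 2; 0 0 1]
T4·…·T1 = [-57/13 66/13 12; -12/13 5/13 2; 0 0 1]
det M = 3; M⁻¹ = [5/39 -22/13 24/13; 4/13 -19/13 -10/13; 0 0 1]
M⁻¹ · (213/13, 38/13)ᵀ = (-1, 0)ᵀ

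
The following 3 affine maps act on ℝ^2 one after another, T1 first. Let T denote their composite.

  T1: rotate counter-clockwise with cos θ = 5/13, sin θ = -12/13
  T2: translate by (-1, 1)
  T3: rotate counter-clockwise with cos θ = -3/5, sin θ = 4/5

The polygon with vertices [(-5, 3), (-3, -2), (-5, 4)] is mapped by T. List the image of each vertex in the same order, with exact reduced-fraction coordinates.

T1 rotate counter-clockwise with cos θ = 5/13, sin θ = -12/13: (-5, 3) → (11/13, 75/13); (-3, -2) → (-3, 2); (-5, 4) → (23/13, 80/13)
T2 translate by (-1, 1): (11/13, 75/13) → (-2/13, 88/13); (-3, 2) → (-4, 3); (23/13, 80/13) → (10/13, 93/13)
T3 rotate counter-clockwise with cos θ = -3/5, sin θ = 4/5: (-2/13, 88/13) → (-346/65, -272/65); (-4, 3) → (0, -5); (10/13, 93/13) → (-402/65, -239/65)

image vertices: (-346/65, -272/65), (0, -5), (-402/65, -239/65)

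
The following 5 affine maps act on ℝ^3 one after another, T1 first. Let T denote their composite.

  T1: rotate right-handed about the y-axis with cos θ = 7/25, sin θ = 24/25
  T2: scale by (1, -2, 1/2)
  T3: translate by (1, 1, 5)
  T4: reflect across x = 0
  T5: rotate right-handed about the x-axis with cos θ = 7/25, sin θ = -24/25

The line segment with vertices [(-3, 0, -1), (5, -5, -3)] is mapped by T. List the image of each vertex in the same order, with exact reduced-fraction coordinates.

image vertices: (4/5, 791/125, 201/250), (12/25, 3233/625, -12437/1250)

T1 rotate right-handed about the y-axis with cos θ = 7/25, sin θ = 24/25: (-3, 0, -1) → (-9/5, 0, 13/5); (5, -5, -3) → (-37/25, -5, -141/25)
T2 scale by (1, -2, 1/2): (-9/5, 0, 13/5) → (-9/5, 0, 13/10); (-37/25, -5, -141/25) → (-37/25, 10, -141/50)
T3 translate by (1, 1, 5): (-9/5, 0, 13/10) → (-4/5, 1, 63/10); (-37/25, 10, -141/50) → (-12/25, 11, 109/50)
T4 reflect across x = 0: (-4/5, 1, 63/10) → (4/5, 1, 63/10); (-12/25, 11, 109/50) → (12/25, 11, 109/50)
T5 rotate right-handed about the x-axis with cos θ = 7/25, sin θ = -24/25: (4/5, 1, 63/10) → (4/5, 791/125, 201/250); (12/25, 11, 109/50) → (12/25, 3233/625, -12437/1250)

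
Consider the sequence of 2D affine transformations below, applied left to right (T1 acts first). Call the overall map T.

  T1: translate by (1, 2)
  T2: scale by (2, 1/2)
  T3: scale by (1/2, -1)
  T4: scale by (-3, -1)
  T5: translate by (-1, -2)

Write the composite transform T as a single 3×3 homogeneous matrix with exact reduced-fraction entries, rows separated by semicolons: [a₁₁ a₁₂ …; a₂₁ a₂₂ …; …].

T = [-3 0 -4; 0 1/2 -1; 0 0 1]

T1 = [1 0 1; 0 1 2; 0 0 1]
T2·T1 = [2 0 2; 0 1/2 1; 0 0 1]
T3·…·T1 = [1 0 1; 0 -1/2 -1; 0 0 1]
T4·…·T1 = [-3 0 -3; 0 1/2 1; 0 0 1]
T5·…·T1 = [-3 0 -4; 0 1/2 -1; 0 0 1]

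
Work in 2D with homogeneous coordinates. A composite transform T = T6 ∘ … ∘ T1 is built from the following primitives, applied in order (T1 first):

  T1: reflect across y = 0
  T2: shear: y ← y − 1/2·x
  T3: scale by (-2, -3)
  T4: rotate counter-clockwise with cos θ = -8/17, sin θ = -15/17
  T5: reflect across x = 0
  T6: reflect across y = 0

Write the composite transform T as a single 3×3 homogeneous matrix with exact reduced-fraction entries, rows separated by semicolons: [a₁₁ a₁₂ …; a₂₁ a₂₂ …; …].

T1 = [1 0 0; 0 -1 0; 0 0 1]
T2·T1 = [1 0 0; -1/2 -1 0; 0 0 1]
T3·…·T1 = [-2 0 0; 3/2 3 0; 0 0 1]
T4·…·T1 = [77/34 45/17 0; 18/17 -24/17 0; 0 0 1]
T5·…·T1 = [-77/34 -45/17 0; 18/17 -24/17 0; 0 0 1]
T6·…·T1 = [-77/34 -45/17 0; -18/17 24/17 0; 0 0 1]

T = [-77/34 -45/17 0; -18/17 24/17 0; 0 0 1]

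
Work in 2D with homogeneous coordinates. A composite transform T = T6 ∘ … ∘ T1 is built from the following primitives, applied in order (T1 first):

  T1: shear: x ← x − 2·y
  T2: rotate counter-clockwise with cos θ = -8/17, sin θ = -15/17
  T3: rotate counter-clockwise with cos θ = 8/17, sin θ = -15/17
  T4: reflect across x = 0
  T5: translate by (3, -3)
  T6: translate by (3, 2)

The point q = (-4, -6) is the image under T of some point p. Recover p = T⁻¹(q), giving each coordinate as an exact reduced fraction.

T1 = [1 -2 0; 0 1 0; 0 0 1]
T2·T1 = [-8/17 31/17 0; -15/17 22/17 0; 0 0 1]
T3·…·T1 = [-1 2 0; 0 -1 0; 0 0 1]
T4·…·T1 = [1 -2 0; 0 -1 0; 0 0 1]
T5·…·T1 = [1 -2 3; 0 -1 -3; 0 0 1]
T6·…·T1 = [1 -2 6; 0 -1 -1; 0 0 1]
det M = -1; M⁻¹ = [1 -2 -8; 0 -1 -1; 0 0 1]
M⁻¹ · (-4, -6)ᵀ = (0, 5)ᵀ

p = (0, 5)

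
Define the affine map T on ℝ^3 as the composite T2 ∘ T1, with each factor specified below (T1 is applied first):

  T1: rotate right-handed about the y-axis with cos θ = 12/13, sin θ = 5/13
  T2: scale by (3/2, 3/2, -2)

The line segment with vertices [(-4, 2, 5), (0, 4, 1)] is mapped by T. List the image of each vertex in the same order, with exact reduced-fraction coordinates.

image vertices: (-69/26, 3, -160/13), (15/26, 6, -24/13)

T1 rotate right-handed about the y-axis with cos θ = 12/13, sin θ = 5/13: (-4, 2, 5) → (-23/13, 2, 80/13); (0, 4, 1) → (5/13, 4, 12/13)
T2 scale by (3/2, 3/2, -2): (-23/13, 2, 80/13) → (-69/26, 3, -160/13); (5/13, 4, 12/13) → (15/26, 6, -24/13)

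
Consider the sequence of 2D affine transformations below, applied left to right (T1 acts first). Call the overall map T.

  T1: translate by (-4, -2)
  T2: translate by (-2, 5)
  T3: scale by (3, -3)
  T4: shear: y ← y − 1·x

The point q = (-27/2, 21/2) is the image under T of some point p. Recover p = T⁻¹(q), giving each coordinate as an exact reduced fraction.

T1 = [1 0 -4; 0 1 -2; 0 0 1]
T2·T1 = [1 0 -6; 0 1 3; 0 0 1]
T3·…·T1 = [3 0 -18; 0 -3 -9; 0 0 1]
T4·…·T1 = [3 0 -18; -3 -3 9; 0 0 1]
det M = -9; M⁻¹ = [1/3 0 6; -1/3 -1/3 -3; 0 0 1]
M⁻¹ · (-27/2, 21/2)ᵀ = (3/2, -2)ᵀ

p = (3/2, -2)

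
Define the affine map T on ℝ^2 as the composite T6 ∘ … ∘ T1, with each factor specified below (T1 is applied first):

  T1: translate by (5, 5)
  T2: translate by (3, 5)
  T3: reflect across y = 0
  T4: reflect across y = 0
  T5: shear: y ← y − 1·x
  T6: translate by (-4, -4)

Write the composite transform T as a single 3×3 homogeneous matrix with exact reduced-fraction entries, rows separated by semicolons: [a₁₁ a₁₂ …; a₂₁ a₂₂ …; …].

T1 = [1 0 5; 0 1 5; 0 0 1]
T2·T1 = [1 0 8; 0 1 10; 0 0 1]
T3·…·T1 = [1 0 8; 0 -1 -10; 0 0 1]
T4·…·T1 = [1 0 8; 0 1 10; 0 0 1]
T5·…·T1 = [1 0 8; -1 1 2; 0 0 1]
T6·…·T1 = [1 0 4; -1 1 -2; 0 0 1]

T = [1 0 4; -1 1 -2; 0 0 1]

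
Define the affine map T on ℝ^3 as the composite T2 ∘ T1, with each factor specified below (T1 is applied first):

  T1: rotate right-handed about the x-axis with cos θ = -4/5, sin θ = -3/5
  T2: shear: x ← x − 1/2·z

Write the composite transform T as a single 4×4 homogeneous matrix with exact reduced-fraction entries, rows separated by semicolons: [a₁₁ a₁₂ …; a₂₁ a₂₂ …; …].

T = [1 3/10 2/5 0; 0 -4/5 3/5 0; 0 -3/5 -4/5 0; 0 0 0 1]

T1 = [1 0 0 0; 0 -4/5 3/5 0; 0 -3/5 -4/5 0; 0 0 0 1]
T2·T1 = [1 3/10 2/5 0; 0 -4/5 3/5 0; 0 -3/5 -4/5 0; 0 0 0 1]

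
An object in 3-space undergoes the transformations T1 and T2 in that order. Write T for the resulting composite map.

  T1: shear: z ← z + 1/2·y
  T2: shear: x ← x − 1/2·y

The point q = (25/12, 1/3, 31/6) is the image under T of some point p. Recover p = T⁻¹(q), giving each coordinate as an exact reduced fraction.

T1 = [1 0 0 0; 0 1 0 0; 0 1/2 1 0; 0 0 0 1]
T2·T1 = [1 -1/2 0 0; 0 1 0 0; 0 1/2 1 0; 0 0 0 1]
det M = 1; M⁻¹ = [1 1/2 0 0; 0 1 0 0; 0 -1/2 1 0; 0 0 0 1]
M⁻¹ · (25/12, 1/3, 31/6)ᵀ = (9/4, 1/3, 5)ᵀ

p = (9/4, 1/3, 5)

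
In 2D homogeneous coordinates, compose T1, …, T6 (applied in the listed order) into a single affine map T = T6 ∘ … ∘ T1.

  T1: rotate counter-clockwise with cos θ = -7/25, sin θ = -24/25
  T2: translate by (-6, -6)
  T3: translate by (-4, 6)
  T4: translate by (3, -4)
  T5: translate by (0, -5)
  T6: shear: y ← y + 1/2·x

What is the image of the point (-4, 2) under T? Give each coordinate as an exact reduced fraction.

T1 rotate counter-clockwise with cos θ = -7/25, sin θ = -24/25: (-4, 2) → (76/25, 82/25)
T2 translate by (-6, -6): (76/25, 82/25) → (-74/25, -68/25)
T3 translate by (-4, 6): (-74/25, -68/25) → (-174/25, 82/25)
T4 translate by (3, -4): (-174/25, 82/25) → (-99/25, -18/25)
T5 translate by (0, -5): (-99/25, -18/25) → (-99/25, -143/25)
T6 shear: y ← y + 1/2·x: (-99/25, -143/25) → (-99/25, -77/10)

T(p) = (-99/25, -77/10)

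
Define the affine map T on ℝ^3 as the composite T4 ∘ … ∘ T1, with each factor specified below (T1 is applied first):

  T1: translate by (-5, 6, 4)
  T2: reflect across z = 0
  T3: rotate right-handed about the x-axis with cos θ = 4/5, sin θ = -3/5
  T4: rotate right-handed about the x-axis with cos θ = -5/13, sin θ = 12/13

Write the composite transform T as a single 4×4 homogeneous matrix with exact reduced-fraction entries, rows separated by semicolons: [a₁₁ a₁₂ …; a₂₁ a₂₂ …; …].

T = [1 0 0 -5; 0 16/65 63/65 348/65; 0 63/65 -16/65 314/65; 0 0 0 1]

T1 = [1 0 0 -5; 0 1 0 6; 0 0 1 4; 0 0 0 1]
T2·T1 = [1 0 0 -5; 0 1 0 6; 0 0 -1 -4; 0 0 0 1]
T3·…·T1 = [1 0 0 -5; 0 4/5 -3/5 12/5; 0 -3/5 -4/5 -34/5; 0 0 0 1]
T4·…·T1 = [1 0 0 -5; 0 16/65 63/65 348/65; 0 63/65 -16/65 314/65; 0 0 0 1]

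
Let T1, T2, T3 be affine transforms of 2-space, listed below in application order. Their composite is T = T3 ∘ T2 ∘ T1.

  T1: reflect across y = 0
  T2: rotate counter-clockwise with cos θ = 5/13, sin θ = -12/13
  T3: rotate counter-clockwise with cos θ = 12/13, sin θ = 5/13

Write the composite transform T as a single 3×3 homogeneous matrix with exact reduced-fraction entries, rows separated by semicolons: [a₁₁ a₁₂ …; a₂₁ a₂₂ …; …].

T = [120/169 -119/169 0; -119/169 -120/169 0; 0 0 1]

T1 = [1 0 0; 0 -1 0; 0 0 1]
T2·T1 = [5/13 -12/13 0; -12/13 -5/13 0; 0 0 1]
T3·…·T1 = [120/169 -119/169 0; -119/169 -120/169 0; 0 0 1]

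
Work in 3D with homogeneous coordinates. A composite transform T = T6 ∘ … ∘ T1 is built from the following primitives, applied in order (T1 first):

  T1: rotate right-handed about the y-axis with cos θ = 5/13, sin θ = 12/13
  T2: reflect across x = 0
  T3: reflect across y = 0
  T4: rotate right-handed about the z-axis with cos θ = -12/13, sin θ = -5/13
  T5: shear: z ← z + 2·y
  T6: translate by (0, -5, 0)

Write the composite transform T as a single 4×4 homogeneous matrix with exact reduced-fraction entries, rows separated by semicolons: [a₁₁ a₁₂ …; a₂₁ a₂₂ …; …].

T1 = [5/13 0 12/13 0; 0 1 0 0; -12/13 0 5/13 0; 0 0 0 1]
T2·T1 = [-5/13 0 -12/13 0; 0 1 0 0; -12/13 0 5/13 0; 0 0 0 1]
T3·…·T1 = [-5/13 0 -12/13 0; 0 -1 0 0; -12/13 0 5/13 0; 0 0 0 1]
T4·…·T1 = [60/169 -5/13 144/169 0; 25/169 12/13 60/169 0; -12/13 0 5/13 0; 0 0 0 1]
T5·…·T1 = [60/169 -5/13 144/169 0; 25/169 12/13 60/169 0; -106/169 24/13 185/169 0; 0 0 0 1]
T6·…·T1 = [60/169 -5/13 144/169 0; 25/169 12/13 60/169 -5; -106/169 24/13 185/169 0; 0 0 0 1]

T = [60/169 -5/13 144/169 0; 25/169 12/13 60/169 -5; -106/169 24/13 185/169 0; 0 0 0 1]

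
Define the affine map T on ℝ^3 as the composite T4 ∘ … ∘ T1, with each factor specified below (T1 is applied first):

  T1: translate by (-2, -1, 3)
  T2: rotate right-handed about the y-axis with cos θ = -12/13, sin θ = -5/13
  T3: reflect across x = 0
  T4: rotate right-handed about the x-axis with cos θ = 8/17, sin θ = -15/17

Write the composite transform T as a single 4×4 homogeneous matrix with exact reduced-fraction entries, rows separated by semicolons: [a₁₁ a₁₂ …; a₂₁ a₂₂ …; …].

T1 = [1 0 0 -2; 0 1 0 -1; 0 0 1 3; 0 0 0 1]
T2·T1 = [-12/13 0 -5/13 9/13; 0 1 0 -1; 5/13 0 -12/13 -46/13; 0 0 0 1]
T3·…·T1 = [12/13 0 5/13 -9/13; 0 1 0 -1; 5/13 0 -12/13 -46/13; 0 0 0 1]
T4·…·T1 = [12/13 0 5/13 -9/13; 75/221 8/17 -180/221 -794/221; 40/221 -15/17 -96/221 -173/221; 0 0 0 1]

T = [12/13 0 5/13 -9/13; 75/221 8/17 -180/221 -794/221; 40/221 -15/17 -96/221 -173/221; 0 0 0 1]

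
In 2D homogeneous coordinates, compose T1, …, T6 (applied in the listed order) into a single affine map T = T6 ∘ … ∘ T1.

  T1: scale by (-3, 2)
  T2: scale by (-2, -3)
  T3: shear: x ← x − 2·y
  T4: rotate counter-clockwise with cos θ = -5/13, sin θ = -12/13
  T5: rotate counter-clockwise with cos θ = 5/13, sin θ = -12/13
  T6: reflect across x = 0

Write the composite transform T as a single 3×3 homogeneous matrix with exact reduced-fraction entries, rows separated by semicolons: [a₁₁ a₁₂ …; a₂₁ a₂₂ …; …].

T1 = [-3 0 0; 0 2 0; 0 0 1]
T2·T1 = [6 0 0; 0 -6 0; 0 0 1]
T3·…·T1 = [6 12 0; 0 -6 0; 0 0 1]
T4·…·T1 = [-30/13 -132/13 0; -72/13 -114/13 0; 0 0 1]
T5·…·T1 = [-6 -12 0; 0 6 0; 0 0 1]
T6·…·T1 = [6 12 0; 0 6 0; 0 0 1]

T = [6 12 0; 0 6 0; 0 0 1]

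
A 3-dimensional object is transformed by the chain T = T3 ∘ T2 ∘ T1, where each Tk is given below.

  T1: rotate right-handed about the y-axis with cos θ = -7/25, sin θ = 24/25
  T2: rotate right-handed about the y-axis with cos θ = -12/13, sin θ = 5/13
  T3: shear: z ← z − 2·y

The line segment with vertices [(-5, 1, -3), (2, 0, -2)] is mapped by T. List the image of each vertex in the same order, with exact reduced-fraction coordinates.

image vertices: (1149/325, 1, -2157/325), (574/325, 0, 718/325)

T1 rotate right-handed about the y-axis with cos θ = -7/25, sin θ = 24/25: (-5, 1, -3) → (-37/25, 1, 141/25); (2, 0, -2) → (-62/25, 0, -34/25)
T2 rotate right-handed about the y-axis with cos θ = -12/13, sin θ = 5/13: (-37/25, 1, 141/25) → (1149/325, 1, -1507/325); (-62/25, 0, -34/25) → (574/325, 0, 718/325)
T3 shear: z ← z − 2·y: (1149/325, 1, -1507/325) → (1149/325, 1, -2157/325); (574/325, 0, 718/325) → (574/325, 0, 718/325)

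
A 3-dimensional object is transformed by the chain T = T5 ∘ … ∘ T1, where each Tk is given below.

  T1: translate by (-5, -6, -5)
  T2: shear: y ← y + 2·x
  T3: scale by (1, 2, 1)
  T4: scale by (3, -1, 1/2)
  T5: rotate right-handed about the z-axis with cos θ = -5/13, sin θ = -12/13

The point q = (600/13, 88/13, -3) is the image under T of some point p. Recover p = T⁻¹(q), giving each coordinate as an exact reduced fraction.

T1 = [1 0 0 -5; 0 1 0 -6; 0 0 1 -5; 0 0 0 1]
T2·T1 = [1 0 0 -5; 2 1 0 -16; 0 0 1 -5; 0 0 0 1]
T3·…·T1 = [1 0 0 -5; 4 2 0 -32; 0 0 1 -5; 0 0 0 1]
T4·…·T1 = [3 0 0 -15; -4 -2 0 32; 0 0 1/2 -5/2; 0 0 0 1]
T5·…·T1 = [-63/13 -24/13 0 459/13; -16/13 10/13 0 20/13; 0 0 1/2 -5/2; 0 0 0 1]
det M = -3; M⁻¹ = [-5/39 -4/13 0 5; -8/39 21/26 0 6; 0 0 2 5; 0 0 0 1]
M⁻¹ · (600/13, 88/13, -3)ᵀ = (-3, 2, -1)ᵀ

p = (-3, 2, -1)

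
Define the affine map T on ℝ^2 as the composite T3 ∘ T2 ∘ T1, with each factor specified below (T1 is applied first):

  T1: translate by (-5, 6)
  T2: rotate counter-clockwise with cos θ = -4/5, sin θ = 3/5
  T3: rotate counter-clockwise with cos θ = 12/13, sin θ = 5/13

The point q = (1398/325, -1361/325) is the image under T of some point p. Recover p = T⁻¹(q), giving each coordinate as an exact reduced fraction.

p = (-1/5, -3)

T1 = [1 0 -5; 0 1 6; 0 0 1]
T2·T1 = [-4/5 -3/5 2/5; 3/5 -4/5 -39/5; 0 0 1]
T3·…·T1 = [-63/65 -16/65 219/65; 16/65 -63/65 -458/65; 0 0 1]
det M = 1; M⁻¹ = [-63/65 16/65 5; -16/65 -63/65 -6; 0 0 1]
M⁻¹ · (1398/325, -1361/325)ᵀ = (-1/5, -3)ᵀ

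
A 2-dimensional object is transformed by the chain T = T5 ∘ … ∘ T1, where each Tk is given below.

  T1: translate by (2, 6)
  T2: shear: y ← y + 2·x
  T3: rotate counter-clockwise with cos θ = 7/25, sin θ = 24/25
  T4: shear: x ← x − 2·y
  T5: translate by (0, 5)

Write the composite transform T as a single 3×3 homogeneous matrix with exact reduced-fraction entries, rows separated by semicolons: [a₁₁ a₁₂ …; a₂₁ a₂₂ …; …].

T1 = [1 0 2; 0 1 6; 0 0 1]
T2·T1 = [1 0 2; 2 1 10; 0 0 1]
T3·…·T1 = [-41/25 -24/25 -226/25; 38/25 7/25 118/25; 0 0 1]
T4·…·T1 = [-117/25 -38/25 -462/25; 38/25 7/25 118/25; 0 0 1]
T5·…·T1 = [-117/25 -38/25 -462/25; 38/25 7/25 243/25; 0 0 1]

T = [-117/25 -38/25 -462/25; 38/25 7/25 243/25; 0 0 1]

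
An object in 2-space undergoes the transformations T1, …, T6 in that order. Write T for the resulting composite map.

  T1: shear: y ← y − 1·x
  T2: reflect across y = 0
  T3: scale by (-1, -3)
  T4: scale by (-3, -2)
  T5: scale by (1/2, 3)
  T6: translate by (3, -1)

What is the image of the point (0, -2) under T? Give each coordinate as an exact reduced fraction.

T(p) = (3, 35)

T1 shear: y ← y − 1·x: (0, -2) → (0, -2)
T2 reflect across y = 0: (0, -2) → (0, 2)
T3 scale by (-1, -3): (0, 2) → (0, -6)
T4 scale by (-3, -2): (0, -6) → (0, 12)
T5 scale by (1/2, 3): (0, 12) → (0, 36)
T6 translate by (3, -1): (0, 36) → (3, 35)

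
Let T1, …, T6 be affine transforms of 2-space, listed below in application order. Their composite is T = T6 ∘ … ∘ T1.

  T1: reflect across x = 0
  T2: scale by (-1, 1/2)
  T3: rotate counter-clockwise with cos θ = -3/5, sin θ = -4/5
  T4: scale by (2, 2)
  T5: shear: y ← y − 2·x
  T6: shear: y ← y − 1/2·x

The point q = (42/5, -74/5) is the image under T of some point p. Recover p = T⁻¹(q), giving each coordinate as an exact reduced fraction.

T1 = [-1 0 0; 0 1 0; 0 0 1]
T2·T1 = [1 0 0; 0 1/2 0; 0 0 1]
T3·…·T1 = [-3/5 2/5 0; -4/5 -3/10 0; 0 0 1]
T4·…·T1 = [-6/5 4/5 0; -8/5 -3/5 0; 0 0 1]
T5·…·T1 = [-6/5 4/5 0; 4/5 -11/5 0; 0 0 1]
T6·…·T1 = [-6/5 4/5 0; 7/5 -13/5 0; 0 0 1]
det M = 2; M⁻¹ = [-13/10 -2/5 0; -7/10 -3/5 0; 0 0 1]
M⁻¹ · (42/5, -74/5)ᵀ = (-5, 3)ᵀ

p = (-5, 3)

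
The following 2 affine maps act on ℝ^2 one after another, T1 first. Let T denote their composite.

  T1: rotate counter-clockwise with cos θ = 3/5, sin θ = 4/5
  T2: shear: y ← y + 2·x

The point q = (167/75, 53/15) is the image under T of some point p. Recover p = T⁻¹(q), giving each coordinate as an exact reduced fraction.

T1 = [3/5 -4/5 0; 4/5 3/5 0; 0 0 1]
T2·T1 = [3/5 -4/5 0; 2 -1 0; 0 0 1]
det M = 1; M⁻¹ = [-1 4/5 0; -2 3/5 0; 0 0 1]
M⁻¹ · (167/75, 53/15)ᵀ = (3/5, -7/3)ᵀ

p = (3/5, -7/3)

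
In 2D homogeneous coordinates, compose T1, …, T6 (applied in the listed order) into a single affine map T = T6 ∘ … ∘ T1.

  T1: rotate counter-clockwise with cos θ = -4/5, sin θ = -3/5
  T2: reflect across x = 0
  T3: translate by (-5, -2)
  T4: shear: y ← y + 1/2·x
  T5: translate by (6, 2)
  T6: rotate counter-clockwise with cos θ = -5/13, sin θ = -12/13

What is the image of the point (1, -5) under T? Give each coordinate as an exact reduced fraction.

T(p) = (48/65, -358/65)

T1 rotate counter-clockwise with cos θ = -4/5, sin θ = -3/5: (1, -5) → (-19/5, 17/5)
T2 reflect across x = 0: (-19/5, 17/5) → (19/5, 17/5)
T3 translate by (-5, -2): (19/5, 17/5) → (-6/5, 7/5)
T4 shear: y ← y + 1/2·x: (-6/5, 7/5) → (-6/5, 4/5)
T5 translate by (6, 2): (-6/5, 4/5) → (24/5, 14/5)
T6 rotate counter-clockwise with cos θ = -5/13, sin θ = -12/13: (24/5, 14/5) → (48/65, -358/65)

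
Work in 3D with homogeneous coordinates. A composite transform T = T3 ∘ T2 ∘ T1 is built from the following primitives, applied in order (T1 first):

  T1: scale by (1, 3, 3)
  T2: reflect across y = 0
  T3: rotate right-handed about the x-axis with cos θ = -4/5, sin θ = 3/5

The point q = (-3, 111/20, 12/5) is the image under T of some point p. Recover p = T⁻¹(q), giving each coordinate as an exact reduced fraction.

p = (-3, 1, -7/4)

T1 = [1 0 0 0; 0 3 0 0; 0 0 3 0; 0 0 0 1]
T2·T1 = [1 0 0 0; 0 -3 0 0; 0 0 3 0; 0 0 0 1]
T3·…·T1 = [1 0 0 0; 0 12/5 -9/5 0; 0 -9/5 -12/5 0; 0 0 0 1]
det M = -9; M⁻¹ = [1 0 0 0; 0 4/15 -1/5 0; 0 -1/5 -4/15 0; 0 0 0 1]
M⁻¹ · (-3, 111/20, 12/5)ᵀ = (-3, 1, -7/4)ᵀ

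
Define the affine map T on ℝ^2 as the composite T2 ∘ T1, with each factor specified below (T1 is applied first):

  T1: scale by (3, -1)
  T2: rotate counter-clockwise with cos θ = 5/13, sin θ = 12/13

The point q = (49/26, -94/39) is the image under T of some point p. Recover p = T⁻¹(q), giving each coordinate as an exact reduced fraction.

p = (-1/2, 8/3)

T1 = [3 0 0; 0 -1 0; 0 0 1]
T2·T1 = [15/13 12/13 0; 36/13 -5/13 0; 0 0 1]
det M = -3; M⁻¹ = [5/39 4/13 0; 12/13 -5/13 0; 0 0 1]
M⁻¹ · (49/26, -94/39)ᵀ = (-1/2, 8/3)ᵀ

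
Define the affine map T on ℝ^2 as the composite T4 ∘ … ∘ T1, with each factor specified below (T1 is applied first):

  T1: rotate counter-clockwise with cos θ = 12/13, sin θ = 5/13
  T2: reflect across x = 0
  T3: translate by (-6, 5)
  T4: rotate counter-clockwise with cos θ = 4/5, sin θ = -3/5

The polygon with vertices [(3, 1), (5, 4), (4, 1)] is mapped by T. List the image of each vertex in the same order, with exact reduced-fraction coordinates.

image vertices: (-32/13, 139/13), (-58/65, 906/65), (-193/65, 751/65)

T1 rotate counter-clockwise with cos θ = 12/13, sin θ = 5/13: (3, 1) → (31/13, 27/13); (5, 4) → (40/13, 73/13); (4, 1) → (43/13, 32/13)
T2 reflect across x = 0: (31/13, 27/13) → (-31/13, 27/13); (40/13, 73/13) → (-40/13, 73/13); (43/13, 32/13) → (-43/13, 32/13)
T3 translate by (-6, 5): (-31/13, 27/13) → (-109/13, 92/13); (-40/13, 73/13) → (-118/13, 138/13); (-43/13, 32/13) → (-121/13, 97/13)
T4 rotate counter-clockwise with cos θ = 4/5, sin θ = -3/5: (-109/13, 92/13) → (-32/13, 139/13); (-118/13, 138/13) → (-58/65, 906/65); (-121/13, 97/13) → (-193/65, 751/65)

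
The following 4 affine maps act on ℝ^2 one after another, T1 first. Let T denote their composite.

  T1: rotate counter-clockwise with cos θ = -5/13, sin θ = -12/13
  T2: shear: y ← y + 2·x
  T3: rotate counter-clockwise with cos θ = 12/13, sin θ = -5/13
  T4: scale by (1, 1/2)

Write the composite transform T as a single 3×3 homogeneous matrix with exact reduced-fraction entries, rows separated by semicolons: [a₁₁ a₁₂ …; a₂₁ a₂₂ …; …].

T = [-170/169 239/169 0; -239/338 84/169 0; 0 0 1]

T1 = [-5/13 12/13 0; -12/13 -5/13 0; 0 0 1]
T2·T1 = [-5/13 12/13 0; -22/13 19/13 0; 0 0 1]
T3·…·T1 = [-170/169 239/169 0; -239/169 168/169 0; 0 0 1]
T4·…·T1 = [-170/169 239/169 0; -239/338 84/169 0; 0 0 1]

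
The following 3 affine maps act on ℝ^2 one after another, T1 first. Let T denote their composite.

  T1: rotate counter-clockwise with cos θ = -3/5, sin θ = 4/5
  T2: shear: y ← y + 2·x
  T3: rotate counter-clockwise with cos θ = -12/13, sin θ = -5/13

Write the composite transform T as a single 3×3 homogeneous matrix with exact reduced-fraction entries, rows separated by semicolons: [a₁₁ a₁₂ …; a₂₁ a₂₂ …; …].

T = [2/5 -7/65 0; 3/5 152/65 0; 0 0 1]

T1 = [-3/5 -4/5 0; 4/5 -3/5 0; 0 0 1]
T2·T1 = [-3/5 -4/5 0; -2/5 -11/5 0; 0 0 1]
T3·…·T1 = [2/5 -7/65 0; 3/5 152/65 0; 0 0 1]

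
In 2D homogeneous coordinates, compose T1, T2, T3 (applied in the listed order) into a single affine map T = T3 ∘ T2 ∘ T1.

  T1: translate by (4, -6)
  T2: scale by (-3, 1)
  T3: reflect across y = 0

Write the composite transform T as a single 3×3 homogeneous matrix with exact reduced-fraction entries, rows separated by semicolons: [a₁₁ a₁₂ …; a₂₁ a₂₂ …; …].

T1 = [1 0 4; 0 1 -6; 0 0 1]
T2·T1 = [-3 0 -12; 0 1 -6; 0 0 1]
T3·…·T1 = [-3 0 -12; 0 -1 6; 0 0 1]

T = [-3 0 -12; 0 -1 6; 0 0 1]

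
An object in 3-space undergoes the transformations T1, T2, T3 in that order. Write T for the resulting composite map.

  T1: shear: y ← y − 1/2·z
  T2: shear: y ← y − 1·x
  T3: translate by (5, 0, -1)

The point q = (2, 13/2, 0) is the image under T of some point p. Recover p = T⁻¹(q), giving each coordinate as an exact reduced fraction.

T1 = [1 0 0 0; 0 1 -1/2 0; 0 0 1 0; 0 0 0 1]
T2·T1 = [1 0 0 0; -1 1 -1/2 0; 0 0 1 0; 0 0 0 1]
T3·…·T1 = [1 0 0 5; -1 1 -1/2 0; 0 0 1 -1; 0 0 0 1]
det M = 1; M⁻¹ = [1 0 0 -5; 1 1 1/2 -9/2; 0 0 1 1; 0 0 0 1]
M⁻¹ · (2, 13/2, 0)ᵀ = (-3, 4, 1)ᵀ

p = (-3, 4, 1)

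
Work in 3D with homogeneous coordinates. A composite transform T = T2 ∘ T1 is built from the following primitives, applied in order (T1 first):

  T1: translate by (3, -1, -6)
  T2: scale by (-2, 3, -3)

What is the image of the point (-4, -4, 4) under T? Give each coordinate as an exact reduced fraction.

T(p) = (2, -15, 6)

T1 translate by (3, -1, -6): (-4, -4, 4) → (-1, -5, -2)
T2 scale by (-2, 3, -3): (-1, -5, -2) → (2, -15, 6)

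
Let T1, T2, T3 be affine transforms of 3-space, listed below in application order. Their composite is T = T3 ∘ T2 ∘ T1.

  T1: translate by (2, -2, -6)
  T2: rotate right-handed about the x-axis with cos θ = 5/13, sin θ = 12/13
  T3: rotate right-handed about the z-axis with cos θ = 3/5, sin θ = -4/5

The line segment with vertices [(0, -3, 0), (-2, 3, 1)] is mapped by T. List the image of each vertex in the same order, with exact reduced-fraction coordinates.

image vertices: (266/65, 37/65, -90/13), (4, 3, -1)

T1 translate by (2, -2, -6): (0, -3, 0) → (2, -5, -6); (-2, 3, 1) → (0, 1, -5)
T2 rotate right-handed about the x-axis with cos θ = 5/13, sin θ = 12/13: (2, -5, -6) → (2, 47/13, -90/13); (0, 1, -5) → (0, 5, -1)
T3 rotate right-handed about the z-axis with cos θ = 3/5, sin θ = -4/5: (2, 47/13, -90/13) → (266/65, 37/65, -90/13); (0, 5, -1) → (4, 3, -1)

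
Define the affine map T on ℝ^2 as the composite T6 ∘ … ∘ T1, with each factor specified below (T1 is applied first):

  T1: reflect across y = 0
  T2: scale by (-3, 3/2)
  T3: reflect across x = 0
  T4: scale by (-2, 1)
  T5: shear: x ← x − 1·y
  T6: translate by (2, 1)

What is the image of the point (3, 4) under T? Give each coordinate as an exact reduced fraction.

T1 reflect across y = 0: (3, 4) → (3, -4)
T2 scale by (-3, 3/2): (3, -4) → (-9, -6)
T3 reflect across x = 0: (-9, -6) → (9, -6)
T4 scale by (-2, 1): (9, -6) → (-18, -6)
T5 shear: x ← x − 1·y: (-18, -6) → (-12, -6)
T6 translate by (2, 1): (-12, -6) → (-10, -5)

T(p) = (-10, -5)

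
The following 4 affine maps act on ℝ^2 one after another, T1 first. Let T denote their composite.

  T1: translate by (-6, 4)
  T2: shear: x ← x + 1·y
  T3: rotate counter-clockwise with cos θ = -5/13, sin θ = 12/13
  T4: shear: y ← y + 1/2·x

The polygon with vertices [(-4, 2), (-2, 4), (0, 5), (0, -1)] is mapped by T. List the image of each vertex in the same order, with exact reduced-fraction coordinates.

T1 translate by (-6, 4): (-4, 2) → (-10, 6); (-2, 4) → (-8, 8); (0, 5) → (-6, 9); (0, -1) → (-6, 3)
T2 shear: x ← x + 1·y: (-10, 6) → (-4, 6); (-8, 8) → (0, 8); (-6, 9) → (3, 9); (-6, 3) → (-3, 3)
T3 rotate counter-clockwise with cos θ = -5/13, sin θ = 12/13: (-4, 6) → (-4, -6); (0, 8) → (-96/13, -40/13); (3, 9) → (-123/13, -9/13); (-3, 3) → (-21/13, -51/13)
T4 shear: y ← y + 1/2·x: (-4, -6) → (-4, -8); (-96/13, -40/13) → (-96/13, -88/13); (-123/13, -9/13) → (-123/13, -141/26); (-21/13, -51/13) → (-21/13, -123/26)

image vertices: (-4, -8), (-96/13, -88/13), (-123/13, -141/26), (-21/13, -123/26)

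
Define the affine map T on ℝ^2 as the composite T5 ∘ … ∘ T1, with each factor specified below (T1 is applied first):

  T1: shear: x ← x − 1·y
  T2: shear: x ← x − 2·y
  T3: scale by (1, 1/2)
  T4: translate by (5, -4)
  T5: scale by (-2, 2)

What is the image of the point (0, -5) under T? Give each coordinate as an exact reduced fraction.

T1 shear: x ← x − 1·y: (0, -5) → (5, -5)
T2 shear: x ← x − 2·y: (5, -5) → (15, -5)
T3 scale by (1, 1/2): (15, -5) → (15, -5/2)
T4 translate by (5, -4): (15, -5/2) → (20, -13/2)
T5 scale by (-2, 2): (20, -13/2) → (-40, -13)

T(p) = (-40, -13)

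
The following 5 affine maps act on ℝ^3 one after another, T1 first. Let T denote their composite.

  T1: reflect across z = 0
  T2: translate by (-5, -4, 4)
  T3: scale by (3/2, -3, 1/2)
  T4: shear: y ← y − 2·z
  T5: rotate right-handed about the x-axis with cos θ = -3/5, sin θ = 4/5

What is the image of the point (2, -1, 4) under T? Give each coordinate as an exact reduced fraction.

T1 reflect across z = 0: (2, -1, 4) → (2, -1, -4)
T2 translate by (-5, -4, 4): (2, -1, -4) → (-3, -5, 0)
T3 scale by (3/2, -3, 1/2): (-3, -5, 0) → (-9/2, 15, 0)
T4 shear: y ← y − 2·z: (-9/2, 15, 0) → (-9/2, 15, 0)
T5 rotate right-handed about the x-axis with cos θ = -3/5, sin θ = 4/5: (-9/2, 15, 0) → (-9/2, -9, 12)

T(p) = (-9/2, -9, 12)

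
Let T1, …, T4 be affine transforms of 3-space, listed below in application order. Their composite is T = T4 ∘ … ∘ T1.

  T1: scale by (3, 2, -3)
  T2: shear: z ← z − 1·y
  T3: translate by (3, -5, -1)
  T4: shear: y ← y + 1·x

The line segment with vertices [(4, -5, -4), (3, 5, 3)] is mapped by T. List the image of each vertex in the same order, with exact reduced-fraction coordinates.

T1 scale by (3, 2, -3): (4, -5, -4) → (12, -10, 12); (3, 5, 3) → (9, 10, -9)
T2 shear: z ← z − 1·y: (12, -10, 12) → (12, -10, 22); (9, 10, -9) → (9, 10, -19)
T3 translate by (3, -5, -1): (12, -10, 22) → (15, -15, 21); (9, 10, -19) → (12, 5, -20)
T4 shear: y ← y + 1·x: (15, -15, 21) → (15, 0, 21); (12, 5, -20) → (12, 17, -20)

image vertices: (15, 0, 21), (12, 17, -20)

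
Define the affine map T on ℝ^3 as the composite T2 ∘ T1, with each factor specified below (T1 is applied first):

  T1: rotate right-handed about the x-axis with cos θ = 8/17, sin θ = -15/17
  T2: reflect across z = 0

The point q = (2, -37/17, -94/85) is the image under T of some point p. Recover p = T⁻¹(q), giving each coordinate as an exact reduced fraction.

p = (2, -2, -7/5)

T1 = [1 0 0 0; 0 8/17 15/17 0; 0 -15/17 8/17 0; 0 0 0 1]
T2·T1 = [1 0 0 0; 0 8/17 15/17 0; 0 15/17 -8/17 0; 0 0 0 1]
det M = -1; M⁻¹ = [1 0 0 0; 0 8/17 15/17 0; 0 15/17 -8/17 0; 0 0 0 1]
M⁻¹ · (2, -37/17, -94/85)ᵀ = (2, -2, -7/5)ᵀ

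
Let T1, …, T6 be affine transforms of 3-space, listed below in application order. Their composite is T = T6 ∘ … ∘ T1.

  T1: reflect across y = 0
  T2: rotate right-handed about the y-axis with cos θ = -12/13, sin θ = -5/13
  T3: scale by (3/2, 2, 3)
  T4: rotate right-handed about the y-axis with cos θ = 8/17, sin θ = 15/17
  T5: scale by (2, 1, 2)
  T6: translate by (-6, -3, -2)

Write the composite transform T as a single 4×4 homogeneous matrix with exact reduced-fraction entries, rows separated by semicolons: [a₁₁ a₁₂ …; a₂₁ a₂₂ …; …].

T = [162/221 0 -1200/221 -6; 0 -2 0 -3; 60/17 0 -27/17 -2; 0 0 0 1]

T1 = [1 0 0 0; 0 -1 0 0; 0 0 1 0; 0 0 0 1]
T2·T1 = [-12/13 0 -5/13 0; 0 -1 0 0; 5/13 0 -12/13 0; 0 0 0 1]
T3·…·T1 = [-18/13 0 -15/26 0; 0 -2 0 0; 15/13 0 -36/13 0; 0 0 0 1]
T4·…·T1 = [81/221 0 -600/221 0; 0 -2 0 0; 30/17 0 -27/34 0; 0 0 0 1]
T5·…·T1 = [162/221 0 -1200/221 0; 0 -2 0 0; 60/17 0 -27/17 0; 0 0 0 1]
T6·…·T1 = [162/221 0 -1200/221 -6; 0 -2 0 -3; 60/17 0 -27/17 -2; 0 0 0 1]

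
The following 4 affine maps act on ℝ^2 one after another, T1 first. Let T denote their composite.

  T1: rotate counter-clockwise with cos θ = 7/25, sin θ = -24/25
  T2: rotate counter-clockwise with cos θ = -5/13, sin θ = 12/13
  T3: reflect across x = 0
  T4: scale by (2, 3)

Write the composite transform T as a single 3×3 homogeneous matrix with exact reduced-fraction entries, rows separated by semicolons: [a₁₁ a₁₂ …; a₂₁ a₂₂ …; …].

T1 = [7/25 24/25 0; -24/25 7/25 0; 0 0 1]
T2·T1 = [253/325 -204/325 0; 204/325 253/325 0; 0 0 1]
T3·…·T1 = [-253/325 204/325 0; 204/325 253/325 0; 0 0 1]
T4·…·T1 = [-506/325 408/325 0; 612/325 759/325 0; 0 0 1]

T = [-506/325 408/325 0; 612/325 759/325 0; 0 0 1]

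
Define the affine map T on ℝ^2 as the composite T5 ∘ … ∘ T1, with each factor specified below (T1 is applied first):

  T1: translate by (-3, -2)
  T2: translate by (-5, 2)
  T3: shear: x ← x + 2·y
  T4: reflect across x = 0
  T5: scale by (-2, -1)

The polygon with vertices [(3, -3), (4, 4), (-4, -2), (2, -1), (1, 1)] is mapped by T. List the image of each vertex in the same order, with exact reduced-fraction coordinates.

T1 translate by (-3, -2): (3, -3) → (0, -5); (4, 4) → (1, 2); (-4, -2) → (-7, -4); (2, -1) → (-1, -3); (1, 1) → (-2, -1)
T2 translate by (-5, 2): (0, -5) → (-5, -3); (1, 2) → (-4, 4); (-7, -4) → (-12, -2); (-1, -3) → (-6, -1); (-2, -1) → (-7, 1)
T3 shear: x ← x + 2·y: (-5, -3) → (-11, -3); (-4, 4) → (4, 4); (-12, -2) → (-16, -2); (-6, -1) → (-8, -1); (-7, 1) → (-5, 1)
T4 reflect across x = 0: (-11, -3) → (11, -3); (4, 4) → (-4, 4); (-16, -2) → (16, -2); (-8, -1) → (8, -1); (-5, 1) → (5, 1)
T5 scale by (-2, -1): (11, -3) → (-22, 3); (-4, 4) → (8, -4); (16, -2) → (-32, 2); (8, -1) → (-16, 1); (5, 1) → (-10, -1)

image vertices: (-22, 3), (8, -4), (-32, 2), (-16, 1), (-10, -1)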